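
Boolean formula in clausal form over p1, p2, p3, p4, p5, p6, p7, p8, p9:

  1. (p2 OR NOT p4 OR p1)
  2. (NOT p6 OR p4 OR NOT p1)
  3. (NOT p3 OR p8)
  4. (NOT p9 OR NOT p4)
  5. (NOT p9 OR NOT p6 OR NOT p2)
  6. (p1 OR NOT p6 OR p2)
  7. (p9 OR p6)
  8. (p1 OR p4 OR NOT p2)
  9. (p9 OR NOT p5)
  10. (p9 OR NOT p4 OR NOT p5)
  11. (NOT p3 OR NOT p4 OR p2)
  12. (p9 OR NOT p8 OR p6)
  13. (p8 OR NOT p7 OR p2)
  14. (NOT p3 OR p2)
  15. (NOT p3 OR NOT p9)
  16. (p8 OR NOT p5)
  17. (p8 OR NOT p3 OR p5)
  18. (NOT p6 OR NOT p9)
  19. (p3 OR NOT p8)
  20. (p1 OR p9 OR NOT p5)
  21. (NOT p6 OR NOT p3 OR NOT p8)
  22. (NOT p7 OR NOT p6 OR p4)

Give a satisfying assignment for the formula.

p1 = T, p2 = T, p3 = F, p4 = T, p5 = F, p6 = T, p7 = T, p8 = F, p9 = F

Try p1 = True.
Try p2 = True.
The remaining clauses are satisfied by p3 = False, p4 = True, p5 = False, p6 = True, p7 = True, p8 = False, p9 = False.
Check each clause:
  1. (p2 OR NOT p4 OR p1) — p1 is true.
  2. (p4 OR NOT p6 OR NOT p1) — p4 is true.
  3. (NOT p3 OR p8) — NOT p3 is true.
  4. (NOT p4 OR NOT p9) — NOT p9 is true.
  5. (NOT p9 OR NOT p6 OR NOT p2) — NOT p9 is true.
  6. (p2 OR p1 OR NOT p6) — p1 is true.
  7. (p9 OR p6) — p6 is true.
  8. (p1 OR p4 OR NOT p2) — p1 is true.
  9. (p9 OR NOT p5) — NOT p5 is true.
  10. (NOT p4 OR p9 OR NOT p5) — NOT p5 is true.
  11. (p2 OR NOT p4 OR NOT p3) — p2 is true.
  12. (NOT p8 OR p6 OR p9) — NOT p8 is true.
  13. (p2 OR p8 OR NOT p7) — p2 is true.
  14. (NOT p3 OR p2) — p2 is true.
  15. (NOT p9 OR NOT p3) — NOT p3 is true.
  16. (p8 OR NOT p5) — NOT p5 is true.
  17. (p8 OR NOT p3 OR p5) — NOT p3 is true.
  18. (NOT p9 OR NOT p6) — NOT p9 is true.
  19. (NOT p8 OR p3) — NOT p8 is true.
  20. (NOT p5 OR p1 OR p9) — NOT p5 is true.
  21. (NOT p3 OR NOT p6 OR NOT p8) — NOT p8 is true.
  22. (p4 OR NOT p7 OR NOT p6) — p4 is true.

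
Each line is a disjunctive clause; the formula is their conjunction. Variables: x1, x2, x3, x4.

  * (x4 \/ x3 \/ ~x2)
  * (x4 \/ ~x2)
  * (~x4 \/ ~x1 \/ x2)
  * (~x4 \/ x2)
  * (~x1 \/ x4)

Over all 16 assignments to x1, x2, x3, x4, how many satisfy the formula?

Satisfying assignments:
  x1=F x2=F x3=F x4=F
  x1=F x2=F x3=T x4=F
  x1=F x2=T x3=F x4=T
  x1=F x2=T x3=T x4=T
  x1=T x2=T x3=F x4=T
  x1=T x2=T x3=T x4=T
Count: 6.

6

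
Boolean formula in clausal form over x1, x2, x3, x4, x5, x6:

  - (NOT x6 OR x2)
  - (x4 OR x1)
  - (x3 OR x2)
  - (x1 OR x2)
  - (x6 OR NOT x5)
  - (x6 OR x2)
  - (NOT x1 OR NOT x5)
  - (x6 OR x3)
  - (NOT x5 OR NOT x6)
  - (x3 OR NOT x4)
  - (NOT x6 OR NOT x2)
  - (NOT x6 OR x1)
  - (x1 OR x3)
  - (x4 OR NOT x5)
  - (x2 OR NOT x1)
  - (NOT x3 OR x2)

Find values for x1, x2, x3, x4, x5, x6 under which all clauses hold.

Pure literal: x5 appears only negated; assign x5 = False.
Branch on x1: take x1 = True.
  then x2 is forced to True.
  then x6 is forced to False.
  then x3 is forced to True.
x4 is now unconstrained; take x4 = True.

x1=True, x2=True, x3=True, x4=True, x5=False, x6=False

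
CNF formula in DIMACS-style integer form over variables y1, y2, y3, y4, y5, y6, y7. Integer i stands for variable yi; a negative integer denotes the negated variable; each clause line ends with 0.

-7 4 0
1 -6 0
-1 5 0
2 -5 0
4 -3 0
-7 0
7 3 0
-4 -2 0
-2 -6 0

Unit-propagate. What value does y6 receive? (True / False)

(NOT y7) stands alone — y7 = False.
From (y7 OR y3) and y7 = False: y3 = True.
(NOT y3 OR y4): since y3 = True, the clause reduces to (y4). y4 = True.
From (NOT y4 OR NOT y2) and y4 = True: y2 = False.
From (NOT y5 OR y2) and y2 = False: y5 = False.
(y5 OR NOT y1): since y5 = False, the clause reduces to (NOT y1). y1 = False.
From (y1 OR NOT y6) and y1 = False: y6 = False.

False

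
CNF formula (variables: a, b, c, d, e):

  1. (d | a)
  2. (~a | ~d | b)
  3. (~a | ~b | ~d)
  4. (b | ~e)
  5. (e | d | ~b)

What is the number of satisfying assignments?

Split on b, then d.
  b=T, d=T: remaining (a,c,e) ∈ {(F,F,F); (F,F,T); (F,T,F); (F,T,T)} — 4.
  b=T, d=F: remaining (a,c,e) ∈ {(T,F,T); (T,T,T)} — 2.
  b=F, d=T: remaining (a,c,e) ∈ {(F,F,F); (F,T,F)} — 2.
  b=F, d=F: remaining (a,c,e) ∈ {(T,F,F); (T,T,F)} — 2.
Total: 4 + 2 + 2 + 2 = 10.

10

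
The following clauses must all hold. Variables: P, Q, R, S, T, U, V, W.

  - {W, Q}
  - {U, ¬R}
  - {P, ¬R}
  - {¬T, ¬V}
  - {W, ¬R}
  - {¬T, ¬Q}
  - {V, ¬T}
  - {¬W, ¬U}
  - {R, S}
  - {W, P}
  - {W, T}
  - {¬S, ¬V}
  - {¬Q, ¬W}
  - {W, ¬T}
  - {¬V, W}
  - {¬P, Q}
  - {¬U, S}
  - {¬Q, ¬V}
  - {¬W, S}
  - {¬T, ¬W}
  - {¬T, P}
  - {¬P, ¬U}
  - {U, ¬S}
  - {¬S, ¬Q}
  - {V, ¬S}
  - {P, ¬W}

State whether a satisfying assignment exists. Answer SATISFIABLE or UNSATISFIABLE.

W = True:
  propagation gives U=False, R=False, S=True; an empty clause results — contradiction.
W = False:
  propagation gives Q=True, R=False, T=False; an empty clause results — contradiction.
Every branch closes, so no satisfying assignment exists.

UNSATISFIABLE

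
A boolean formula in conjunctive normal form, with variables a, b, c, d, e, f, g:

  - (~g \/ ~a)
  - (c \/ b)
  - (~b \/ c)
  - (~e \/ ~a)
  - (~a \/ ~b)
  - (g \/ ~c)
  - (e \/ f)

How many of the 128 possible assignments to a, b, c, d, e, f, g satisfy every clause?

Case analysis on a and b:
  a=T, b=T: a clause becomes empty — 0.
  a=T, b=F: a clause becomes empty — 0.
  a=F, b=T: d free; 3 ways for (c,e,f,g) × 2^1 = 6.
  a=F, b=F: d free; 3 ways for (c,e,f,g) × 2^1 = 6.
Total: 0 + 0 + 6 + 6 = 12.

12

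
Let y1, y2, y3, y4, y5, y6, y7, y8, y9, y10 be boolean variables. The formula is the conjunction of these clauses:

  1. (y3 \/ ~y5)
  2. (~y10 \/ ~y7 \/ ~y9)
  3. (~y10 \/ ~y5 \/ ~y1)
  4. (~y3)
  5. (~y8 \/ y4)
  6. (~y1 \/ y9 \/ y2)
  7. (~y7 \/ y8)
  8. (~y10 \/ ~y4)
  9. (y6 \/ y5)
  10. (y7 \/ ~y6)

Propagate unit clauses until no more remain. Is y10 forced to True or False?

(~y3) is a unit clause: y3 = False.
From (y3 \/ ~y5) and y3 = False: y5 = False.
(y5 \/ y6) with y5 = False leaves only y6, so y6 = True.
(~y6 \/ y7) with y6 = True leaves only y7, so y7 = True.
From (y8 \/ ~y7) and y7 = True: y8 = True.
(~y8 \/ y4) with y8 = True leaves only y4, so y4 = True.
(~y10 \/ ~y4): since y4 = True, the clause reduces to (~y10). y10 = False.

False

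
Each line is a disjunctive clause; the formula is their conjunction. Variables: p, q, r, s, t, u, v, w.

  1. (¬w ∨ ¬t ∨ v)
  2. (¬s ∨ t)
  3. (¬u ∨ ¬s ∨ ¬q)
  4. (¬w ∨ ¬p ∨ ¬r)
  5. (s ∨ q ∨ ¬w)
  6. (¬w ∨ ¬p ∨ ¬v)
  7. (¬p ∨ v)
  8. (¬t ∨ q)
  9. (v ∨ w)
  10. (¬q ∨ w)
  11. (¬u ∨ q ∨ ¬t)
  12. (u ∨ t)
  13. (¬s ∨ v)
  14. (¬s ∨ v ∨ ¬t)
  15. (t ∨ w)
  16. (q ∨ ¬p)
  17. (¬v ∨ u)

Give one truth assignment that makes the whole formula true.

Pure literal: p appears only negated; assign p = False.
Pure literal: r appears only negated; assign r = False.
Set q = True and propagate.
  then w is forced to True.
The remaining clauses are satisfied by s = False, t = True, u = True, v = True.

p=False, q=True, r=False, s=False, t=True, u=True, v=True, w=True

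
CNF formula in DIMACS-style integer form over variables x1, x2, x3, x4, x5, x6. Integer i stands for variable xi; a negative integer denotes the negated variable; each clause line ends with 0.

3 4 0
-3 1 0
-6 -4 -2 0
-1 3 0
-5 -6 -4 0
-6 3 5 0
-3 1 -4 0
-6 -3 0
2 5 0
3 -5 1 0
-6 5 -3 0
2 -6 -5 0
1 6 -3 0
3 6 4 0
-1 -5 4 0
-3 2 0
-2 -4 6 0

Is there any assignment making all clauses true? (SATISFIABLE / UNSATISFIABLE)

Try x1 = True.
  then x3 is forced to True.
  then x6 is forced to False.
  then x2 is forced to True.
  then x4 is forced to False.
  then x5 is forced to False.
So x1=True, x2=True, x3=True, x4=False, x5=False, x6=False is a satisfying assignment.

SATISFIABLE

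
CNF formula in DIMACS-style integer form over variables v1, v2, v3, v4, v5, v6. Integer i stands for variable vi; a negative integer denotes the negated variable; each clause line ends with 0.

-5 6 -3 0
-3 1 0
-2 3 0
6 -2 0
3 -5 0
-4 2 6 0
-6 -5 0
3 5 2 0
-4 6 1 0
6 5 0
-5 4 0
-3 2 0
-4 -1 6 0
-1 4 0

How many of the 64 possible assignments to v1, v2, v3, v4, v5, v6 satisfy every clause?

The models are:
  v1=1 v2=1 v3=1 v4=1 v5=0 v6=1
Count: 1.

1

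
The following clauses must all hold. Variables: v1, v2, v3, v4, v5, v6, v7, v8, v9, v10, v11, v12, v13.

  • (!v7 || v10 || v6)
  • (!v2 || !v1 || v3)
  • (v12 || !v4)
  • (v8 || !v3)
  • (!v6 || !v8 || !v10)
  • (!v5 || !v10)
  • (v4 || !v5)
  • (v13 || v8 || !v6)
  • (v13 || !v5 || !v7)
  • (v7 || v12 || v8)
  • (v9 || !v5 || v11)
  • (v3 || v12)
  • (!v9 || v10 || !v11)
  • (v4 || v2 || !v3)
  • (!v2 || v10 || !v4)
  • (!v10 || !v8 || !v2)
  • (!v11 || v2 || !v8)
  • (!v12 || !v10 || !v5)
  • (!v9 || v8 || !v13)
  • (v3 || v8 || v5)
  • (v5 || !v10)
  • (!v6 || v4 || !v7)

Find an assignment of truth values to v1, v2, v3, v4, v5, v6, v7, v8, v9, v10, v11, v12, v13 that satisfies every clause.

Pure literal: v1 appears only negated; assign v1 = False.
Branch on v2: take v2 = True.
For the remaining variables, v3 = True, v4 = False, v5 = False, v6 = False, v7 = False, v8 = True, v9 = False, v10 = False, v11 = False, v12 = True, v13 = False works.

v1=F, v2=T, v3=T, v4=F, v5=F, v6=F, v7=F, v8=T, v9=F, v10=F, v11=F, v12=T, v13=F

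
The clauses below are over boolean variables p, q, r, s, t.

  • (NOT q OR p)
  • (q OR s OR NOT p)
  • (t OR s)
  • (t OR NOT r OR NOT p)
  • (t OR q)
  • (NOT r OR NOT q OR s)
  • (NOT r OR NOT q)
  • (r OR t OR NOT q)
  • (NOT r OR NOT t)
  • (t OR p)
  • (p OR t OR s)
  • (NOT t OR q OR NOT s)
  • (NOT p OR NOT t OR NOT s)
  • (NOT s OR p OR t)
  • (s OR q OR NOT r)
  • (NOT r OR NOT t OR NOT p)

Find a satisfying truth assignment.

p=0, q=0, r=0, s=0, t=1

Check each clause:
  1. (NOT q OR p) — NOT q is true.
  2. (NOT p OR q OR s) — NOT p is true.
  3. (s OR t) — t is true.
  4. (t OR NOT r OR NOT p) — NOT r is true.
  5. (t OR q) — t is true.
  6. (NOT r OR NOT q OR s) — NOT r is true.
  7. (NOT r OR NOT q) — NOT r is true.
  8. (t OR r OR NOT q) — t is true.
  9. (NOT r OR NOT t) — NOT r is true.
  10. (p OR t) — t is true.
  11. (p OR t OR s) — t is true.
  12. (NOT s OR NOT t OR q) — NOT s is true.
  13. (NOT s OR NOT t OR NOT p) — NOT s is true.
  14. (t OR p OR NOT s) — NOT s is true.
  15. (q OR NOT r OR s) — NOT r is true.
  16. (NOT t OR NOT r OR NOT p) — NOT r is true.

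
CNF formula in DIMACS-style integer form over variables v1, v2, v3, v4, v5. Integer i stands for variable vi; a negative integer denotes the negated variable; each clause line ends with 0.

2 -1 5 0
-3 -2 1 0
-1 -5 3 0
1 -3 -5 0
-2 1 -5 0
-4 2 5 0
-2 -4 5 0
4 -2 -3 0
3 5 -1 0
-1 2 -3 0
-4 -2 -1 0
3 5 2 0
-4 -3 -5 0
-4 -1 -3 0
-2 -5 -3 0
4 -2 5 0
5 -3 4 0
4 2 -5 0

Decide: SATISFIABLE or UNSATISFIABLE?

Try v1 = False.
Branch on v2: take v2 = False.
Set v3 = False and propagate.
  then v5 is forced to True.
  then v4 is forced to True.
Every clause has at least one true literal under this assignment.
So v1=False, v2=False, v3=False, v4=True, v5=True is a satisfying assignment.

SATISFIABLE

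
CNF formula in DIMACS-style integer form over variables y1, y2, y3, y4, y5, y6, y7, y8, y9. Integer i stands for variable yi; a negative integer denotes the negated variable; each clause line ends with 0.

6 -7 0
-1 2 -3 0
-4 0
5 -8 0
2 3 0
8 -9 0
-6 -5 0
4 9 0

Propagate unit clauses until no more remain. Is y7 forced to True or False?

(NOT y4) is a unit clause: y4 = False.
(y4 OR y9): since y4 = False, the clause reduces to (y9). y9 = True.
In (NOT y9 OR y8), NOT y9 is now false; y8 must hold, so y8 = True.
From (NOT y8 OR y5) and y8 = True: y5 = True.
(NOT y6 OR NOT y5) with y5 = True leaves only NOT y6, so y6 = False.
(y6 OR NOT y7): since y6 = False, the clause reduces to (NOT y7). y7 = False.

False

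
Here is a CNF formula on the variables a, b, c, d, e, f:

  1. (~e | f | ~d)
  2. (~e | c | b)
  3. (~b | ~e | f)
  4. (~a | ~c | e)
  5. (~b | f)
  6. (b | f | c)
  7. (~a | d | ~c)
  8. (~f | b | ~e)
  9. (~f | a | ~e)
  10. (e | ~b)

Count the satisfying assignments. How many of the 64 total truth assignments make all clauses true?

Split on e, then b.
  e=1, b=1: remaining (a,c,d,f) ∈ {(1,0,0,1); (1,0,1,1); (1,1,1,1)} — 3.
  e=1, b=0: remaining (a,c,d,f) ∈ {(0,1,0,0)} — 1.
  e=0, b=1: a clause becomes empty — 0.
  e=0, b=0: d free; 4 ways for (a,c,f) × 2^1 = 8.
Total: 3 + 1 + 0 + 8 = 12.

12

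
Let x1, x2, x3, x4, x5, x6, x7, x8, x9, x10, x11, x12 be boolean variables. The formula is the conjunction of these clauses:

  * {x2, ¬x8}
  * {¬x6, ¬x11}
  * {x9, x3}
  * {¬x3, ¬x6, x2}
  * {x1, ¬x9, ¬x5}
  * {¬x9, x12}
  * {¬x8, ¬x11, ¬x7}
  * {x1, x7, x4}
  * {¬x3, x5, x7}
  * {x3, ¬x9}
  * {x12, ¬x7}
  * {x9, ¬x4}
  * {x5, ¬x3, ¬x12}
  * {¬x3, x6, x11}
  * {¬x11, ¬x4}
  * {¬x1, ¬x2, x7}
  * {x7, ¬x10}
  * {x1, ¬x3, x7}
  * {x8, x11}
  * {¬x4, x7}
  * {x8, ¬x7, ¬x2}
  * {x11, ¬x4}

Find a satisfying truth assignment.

x1 = T, x2 = F, x3 = T, x4 = F, x5 = T, x6 = F, x7 = T, x8 = F, x9 = T, x10 = T, x11 = T, x12 = T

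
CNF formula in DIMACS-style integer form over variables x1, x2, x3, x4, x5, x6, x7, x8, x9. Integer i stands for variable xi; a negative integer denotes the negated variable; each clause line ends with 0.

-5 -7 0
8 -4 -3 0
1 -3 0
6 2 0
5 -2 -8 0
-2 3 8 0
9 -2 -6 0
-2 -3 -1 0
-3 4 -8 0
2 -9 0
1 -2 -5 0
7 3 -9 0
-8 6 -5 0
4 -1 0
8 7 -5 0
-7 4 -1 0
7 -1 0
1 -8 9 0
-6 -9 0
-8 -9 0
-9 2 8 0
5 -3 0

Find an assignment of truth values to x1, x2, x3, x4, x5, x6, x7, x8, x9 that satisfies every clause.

x1 = True, x2 = False, x3 = False, x4 = True, x5 = False, x6 = True, x7 = True, x8 = True, x9 = False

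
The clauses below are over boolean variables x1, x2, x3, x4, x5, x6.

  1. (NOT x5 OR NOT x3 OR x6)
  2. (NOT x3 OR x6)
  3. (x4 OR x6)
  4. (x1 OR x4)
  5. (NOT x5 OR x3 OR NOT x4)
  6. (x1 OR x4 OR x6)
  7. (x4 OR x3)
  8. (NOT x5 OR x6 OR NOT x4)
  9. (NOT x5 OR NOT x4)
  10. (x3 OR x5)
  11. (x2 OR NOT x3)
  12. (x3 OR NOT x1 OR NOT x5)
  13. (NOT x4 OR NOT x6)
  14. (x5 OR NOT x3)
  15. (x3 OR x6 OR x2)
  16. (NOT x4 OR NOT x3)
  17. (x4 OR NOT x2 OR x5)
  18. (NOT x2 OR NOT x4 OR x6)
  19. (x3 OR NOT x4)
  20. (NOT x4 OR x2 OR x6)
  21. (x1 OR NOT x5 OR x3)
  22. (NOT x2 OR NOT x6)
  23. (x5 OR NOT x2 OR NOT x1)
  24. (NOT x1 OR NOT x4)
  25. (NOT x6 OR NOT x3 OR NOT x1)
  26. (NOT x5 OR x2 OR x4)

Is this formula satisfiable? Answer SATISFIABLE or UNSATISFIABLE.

x4 = True:
  propagation gives x5=False, x3=True; an empty clause results — contradiction.
x4 = False:
  propagation gives x6=True, x1=True, x3=True; an empty clause results — contradiction.
Every branch closes, so no satisfying assignment exists.

UNSATISFIABLE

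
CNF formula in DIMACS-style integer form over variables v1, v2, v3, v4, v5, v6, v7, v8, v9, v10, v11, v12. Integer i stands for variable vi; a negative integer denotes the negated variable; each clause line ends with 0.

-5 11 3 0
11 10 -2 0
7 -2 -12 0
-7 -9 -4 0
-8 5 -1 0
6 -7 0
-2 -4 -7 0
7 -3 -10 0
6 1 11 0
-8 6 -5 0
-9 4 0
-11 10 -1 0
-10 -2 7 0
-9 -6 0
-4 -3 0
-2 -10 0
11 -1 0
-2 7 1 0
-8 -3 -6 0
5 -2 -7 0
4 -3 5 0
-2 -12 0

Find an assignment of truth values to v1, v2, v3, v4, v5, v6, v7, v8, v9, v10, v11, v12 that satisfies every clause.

v1 = 1  v2 = 0  v3 = 0  v4 = 0  v5 = 1  v6 = 1  v7 = 1  v8 = 1  v9 = 0  v10 = 1  v11 = 1  v12 = 1

Pure literal: v2 appears only negated; assign v2 = False.
v9 occurs only negated in the remaining clauses — set v9 = False.
Try v1 = True.
  then v11 is forced to True.
  then v10 is forced to True.
For the remaining variables, v3 = False, v4 = False, v5 = True, v6 = True, v7 = True, v8 = True, v12 = True works.
Every clause has at least one true literal under this assignment.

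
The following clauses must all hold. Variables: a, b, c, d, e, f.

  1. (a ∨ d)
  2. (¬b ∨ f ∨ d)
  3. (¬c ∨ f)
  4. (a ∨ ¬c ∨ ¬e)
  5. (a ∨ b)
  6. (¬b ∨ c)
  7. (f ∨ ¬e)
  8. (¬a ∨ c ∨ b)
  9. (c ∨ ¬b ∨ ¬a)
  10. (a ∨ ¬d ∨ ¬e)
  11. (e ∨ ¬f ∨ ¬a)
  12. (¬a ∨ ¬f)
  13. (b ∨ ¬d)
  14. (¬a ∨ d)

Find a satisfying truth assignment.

a=0, b=1, c=1, d=1, e=0, f=1

Set a = False and propagate.
  then d is forced to True.
  then b is forced to True.
  then c is forced to True.
  then f is forced to True.
  then e is forced to False.
Every clause has at least one true literal under this assignment.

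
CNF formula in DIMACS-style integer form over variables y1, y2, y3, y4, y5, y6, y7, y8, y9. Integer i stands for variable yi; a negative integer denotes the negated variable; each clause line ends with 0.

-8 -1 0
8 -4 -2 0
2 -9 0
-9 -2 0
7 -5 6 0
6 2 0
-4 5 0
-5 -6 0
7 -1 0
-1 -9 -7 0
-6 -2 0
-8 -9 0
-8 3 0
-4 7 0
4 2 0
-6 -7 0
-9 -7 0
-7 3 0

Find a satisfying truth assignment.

y1=F  y2=T  y3=T  y4=F  y5=F  y6=F  y7=T  y8=F  y9=F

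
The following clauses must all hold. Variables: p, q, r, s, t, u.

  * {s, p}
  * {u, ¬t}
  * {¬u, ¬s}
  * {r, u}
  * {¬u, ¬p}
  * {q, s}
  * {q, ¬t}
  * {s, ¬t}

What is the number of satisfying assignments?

The models are:
  p=F q=F r=T s=T t=F u=F
  p=F q=T r=T s=T t=F u=F
  p=T q=F r=T s=T t=F u=F
  p=T q=T r=T s=F t=F u=F
  p=T q=T r=T s=T t=F u=F
Count: 5.

5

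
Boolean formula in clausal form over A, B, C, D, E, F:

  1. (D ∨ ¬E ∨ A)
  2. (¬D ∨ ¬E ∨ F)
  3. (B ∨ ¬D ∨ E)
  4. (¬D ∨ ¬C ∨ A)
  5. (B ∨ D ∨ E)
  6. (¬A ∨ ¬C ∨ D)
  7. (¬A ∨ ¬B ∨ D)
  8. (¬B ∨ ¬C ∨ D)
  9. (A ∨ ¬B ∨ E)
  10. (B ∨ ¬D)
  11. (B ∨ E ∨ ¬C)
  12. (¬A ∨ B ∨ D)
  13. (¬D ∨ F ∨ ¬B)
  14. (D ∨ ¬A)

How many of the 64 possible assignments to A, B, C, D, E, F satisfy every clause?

The models are:
  A=F B=T C=F D=T E=T F=T
  A=T B=T C=F D=T E=F F=T
  A=T B=T C=F D=T E=T F=T
  A=T B=T C=T D=T E=F F=T
  A=T B=T C=T D=T E=T F=T
Count: 5.

5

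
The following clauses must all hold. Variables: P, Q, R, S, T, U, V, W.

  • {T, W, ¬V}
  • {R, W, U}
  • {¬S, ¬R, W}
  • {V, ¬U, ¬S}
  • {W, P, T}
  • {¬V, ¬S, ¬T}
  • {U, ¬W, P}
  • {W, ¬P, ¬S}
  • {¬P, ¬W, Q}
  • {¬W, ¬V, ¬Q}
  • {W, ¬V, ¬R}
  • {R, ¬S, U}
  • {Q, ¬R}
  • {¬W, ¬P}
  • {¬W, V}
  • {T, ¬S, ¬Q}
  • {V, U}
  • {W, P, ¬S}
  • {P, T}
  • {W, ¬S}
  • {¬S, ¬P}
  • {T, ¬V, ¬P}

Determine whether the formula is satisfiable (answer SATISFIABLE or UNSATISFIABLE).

SATISFIABLE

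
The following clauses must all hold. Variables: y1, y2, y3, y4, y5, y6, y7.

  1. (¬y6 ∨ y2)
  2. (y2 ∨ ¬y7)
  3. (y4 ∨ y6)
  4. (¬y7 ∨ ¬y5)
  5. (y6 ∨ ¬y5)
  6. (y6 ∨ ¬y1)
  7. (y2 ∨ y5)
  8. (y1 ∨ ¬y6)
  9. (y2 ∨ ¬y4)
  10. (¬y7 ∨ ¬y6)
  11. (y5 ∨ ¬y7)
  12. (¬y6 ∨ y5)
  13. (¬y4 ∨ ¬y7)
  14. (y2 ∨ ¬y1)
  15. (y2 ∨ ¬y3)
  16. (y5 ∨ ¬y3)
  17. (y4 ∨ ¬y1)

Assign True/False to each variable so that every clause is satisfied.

y1=0, y2=1, y3=0, y4=1, y5=0, y6=0, y7=0

Check each clause:
  1. (y2 ∨ ¬y6) — y2 is true.
  2. (¬y7 ∨ y2) — ¬y7 is true.
  3. (y6 ∨ y4) — y4 is true.
  4. (¬y7 ∨ ¬y5) — ¬y7 is true.
  5. (¬y5 ∨ y6) — ¬y5 is true.
  6. (¬y1 ∨ y6) — ¬y1 is true.
  7. (y2 ∨ y5) — y2 is true.
  8. (y1 ∨ ¬y6) — ¬y6 is true.
  9. (y2 ∨ ¬y4) — y2 is true.
  10. (¬y6 ∨ ¬y7) — ¬y7 is true.
  11. (y5 ∨ ¬y7) — ¬y7 is true.
  12. (y5 ∨ ¬y6) — ¬y6 is true.
  13. (¬y7 ∨ ¬y4) — ¬y7 is true.
  14. (y2 ∨ ¬y1) — y2 is true.
  15. (y2 ∨ ¬y3) — y2 is true.
  16. (¬y3 ∨ y5) — ¬y3 is true.
  17. (y4 ∨ ¬y1) — y4 is true.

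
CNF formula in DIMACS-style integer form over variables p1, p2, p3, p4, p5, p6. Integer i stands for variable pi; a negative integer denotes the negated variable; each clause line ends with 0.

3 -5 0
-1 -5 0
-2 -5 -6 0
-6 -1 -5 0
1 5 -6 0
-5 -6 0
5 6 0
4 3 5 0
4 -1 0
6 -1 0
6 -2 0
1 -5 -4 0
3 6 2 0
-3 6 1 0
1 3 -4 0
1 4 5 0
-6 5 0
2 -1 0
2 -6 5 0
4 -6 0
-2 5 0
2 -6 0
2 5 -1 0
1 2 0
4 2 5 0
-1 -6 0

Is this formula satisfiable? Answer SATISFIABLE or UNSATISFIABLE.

UNSATISFIABLE

p5 = True:
  propagation gives p3=True, p1=False, p6=False; an empty clause results — contradiction.
p5 = False:
  propagation gives p6=True; an empty clause results — contradiction.
Every branch closes, so no satisfying assignment exists.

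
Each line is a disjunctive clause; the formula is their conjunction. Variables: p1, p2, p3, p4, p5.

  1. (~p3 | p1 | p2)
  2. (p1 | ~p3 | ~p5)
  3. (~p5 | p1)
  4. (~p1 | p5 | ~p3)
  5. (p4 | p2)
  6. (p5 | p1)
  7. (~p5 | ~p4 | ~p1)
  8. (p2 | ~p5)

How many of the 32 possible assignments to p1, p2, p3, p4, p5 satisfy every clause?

5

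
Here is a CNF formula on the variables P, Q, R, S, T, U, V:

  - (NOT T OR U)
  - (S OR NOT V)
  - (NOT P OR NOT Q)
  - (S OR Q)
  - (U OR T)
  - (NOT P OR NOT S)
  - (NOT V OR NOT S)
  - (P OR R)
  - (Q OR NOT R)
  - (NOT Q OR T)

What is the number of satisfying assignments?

2

Satisfying assignments:
  P=F Q=T R=T S=F T=T U=T V=F
  P=F Q=T R=T S=T T=T U=T V=F
Count: 2.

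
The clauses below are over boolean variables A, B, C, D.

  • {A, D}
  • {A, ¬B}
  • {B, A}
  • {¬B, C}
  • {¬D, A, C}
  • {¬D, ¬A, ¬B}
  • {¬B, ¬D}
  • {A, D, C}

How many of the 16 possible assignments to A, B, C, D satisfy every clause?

5

The models are:
  A=T B=F C=F D=F
  A=T B=F C=F D=T
  A=T B=F C=T D=F
  A=T B=F C=T D=T
  A=T B=T C=T D=F
Count: 5.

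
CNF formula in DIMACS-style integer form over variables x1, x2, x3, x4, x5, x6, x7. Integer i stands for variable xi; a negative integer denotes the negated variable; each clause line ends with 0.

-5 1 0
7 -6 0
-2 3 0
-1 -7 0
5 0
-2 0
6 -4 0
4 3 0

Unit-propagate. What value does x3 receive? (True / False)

True

(x5) stands alone — x5 = True.
(x1 \/ ~x5): since x5 = True, the clause reduces to (x1). x1 = True.
From (~x7 \/ ~x1) and x1 = True: x7 = False.
(~x6 \/ x7) with x7 = False leaves only ~x6, so x6 = False.
(~x2) is a unit clause: x2 = False.
(~x4 \/ x6): since x6 = False, the clause reduces to (~x4). x4 = False.
In (x4 \/ x3), x4 is now false; x3 must hold, so x3 = True.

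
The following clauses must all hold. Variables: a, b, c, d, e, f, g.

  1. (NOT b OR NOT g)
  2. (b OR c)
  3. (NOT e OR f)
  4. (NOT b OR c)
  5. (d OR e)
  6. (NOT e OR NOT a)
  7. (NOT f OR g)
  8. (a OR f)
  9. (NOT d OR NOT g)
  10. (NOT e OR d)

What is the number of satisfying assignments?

The models are:
  a=1 b=0 c=1 d=1 e=0 f=0 g=0
  a=1 b=1 c=1 d=1 e=0 f=0 g=0
That's 2 in total.

2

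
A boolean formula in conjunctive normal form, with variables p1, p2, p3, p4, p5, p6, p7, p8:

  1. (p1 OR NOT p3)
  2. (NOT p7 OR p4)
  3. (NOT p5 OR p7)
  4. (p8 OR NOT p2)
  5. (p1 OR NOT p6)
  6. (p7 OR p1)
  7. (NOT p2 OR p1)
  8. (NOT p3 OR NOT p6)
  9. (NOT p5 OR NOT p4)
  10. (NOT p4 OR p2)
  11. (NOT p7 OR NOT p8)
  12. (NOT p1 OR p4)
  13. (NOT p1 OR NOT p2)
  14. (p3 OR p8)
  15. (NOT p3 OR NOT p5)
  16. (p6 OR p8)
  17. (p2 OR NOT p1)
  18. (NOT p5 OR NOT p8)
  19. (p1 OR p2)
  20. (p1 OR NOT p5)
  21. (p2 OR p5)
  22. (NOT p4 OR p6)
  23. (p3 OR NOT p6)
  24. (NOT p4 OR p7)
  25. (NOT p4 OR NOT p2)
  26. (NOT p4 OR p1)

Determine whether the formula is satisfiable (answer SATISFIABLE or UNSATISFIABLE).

UNSATISFIABLE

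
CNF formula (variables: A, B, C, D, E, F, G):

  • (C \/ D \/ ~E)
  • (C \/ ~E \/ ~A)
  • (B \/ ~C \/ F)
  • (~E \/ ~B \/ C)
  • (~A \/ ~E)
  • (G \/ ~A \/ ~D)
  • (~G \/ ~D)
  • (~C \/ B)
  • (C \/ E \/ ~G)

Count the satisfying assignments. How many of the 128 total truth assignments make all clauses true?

30

Split on C, then E.
  C=T, E=T: F free; 3 ways for (A,B,D,G) × 2^1 = 6.
  C=T, E=F: F free; 5 ways for (A,B,D,G) × 2^1 = 10.
  C=F, E=T: remaining (A,B,D,F,G) ∈ {(F,F,T,F,F); (F,F,T,T,F)} — 2.
  C=F, E=F: B, F free; 3 ways for (A,D,G) × 2^2 = 12.
Total: 6 + 10 + 2 + 12 = 30.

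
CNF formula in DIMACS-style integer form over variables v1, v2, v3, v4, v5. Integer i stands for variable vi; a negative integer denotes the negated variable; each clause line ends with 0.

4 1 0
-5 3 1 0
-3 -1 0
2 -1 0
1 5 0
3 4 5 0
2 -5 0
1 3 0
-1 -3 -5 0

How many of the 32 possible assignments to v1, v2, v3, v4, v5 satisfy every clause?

The models are:
  v1=F v2=T v3=T v4=T v5=T
  v1=T v2=T v3=F v4=F v5=T
  v1=T v2=T v3=F v4=T v5=F
  v1=T v2=T v3=F v4=T v5=T
Count: 4.

4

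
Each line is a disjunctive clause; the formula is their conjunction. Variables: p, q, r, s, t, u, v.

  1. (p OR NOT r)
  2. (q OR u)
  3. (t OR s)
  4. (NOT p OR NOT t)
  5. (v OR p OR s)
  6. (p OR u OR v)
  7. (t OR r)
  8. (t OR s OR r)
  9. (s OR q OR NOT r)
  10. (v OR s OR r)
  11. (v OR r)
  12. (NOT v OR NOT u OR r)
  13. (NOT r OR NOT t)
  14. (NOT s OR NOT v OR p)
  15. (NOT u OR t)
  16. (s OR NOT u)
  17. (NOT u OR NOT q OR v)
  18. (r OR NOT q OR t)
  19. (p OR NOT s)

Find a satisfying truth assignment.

p = T, q = T, r = T, s = T, t = F, u = F, v = T

Try p = True.
  then t is forced to False.
  then s is forced to True.
  then r is forced to True.
  then u is forced to False.
  then q is forced to True.
v is now unconstrained; take v = True.
Every clause has at least one true literal under this assignment.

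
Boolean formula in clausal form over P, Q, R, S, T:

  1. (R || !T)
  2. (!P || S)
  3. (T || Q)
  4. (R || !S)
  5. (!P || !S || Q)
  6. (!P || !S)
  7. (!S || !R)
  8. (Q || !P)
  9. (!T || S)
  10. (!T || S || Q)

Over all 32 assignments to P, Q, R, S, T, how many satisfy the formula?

Satisfying assignments:
  P=0 Q=1 R=0 S=0 T=0
  P=0 Q=1 R=1 S=0 T=0
That's 2 in total.

2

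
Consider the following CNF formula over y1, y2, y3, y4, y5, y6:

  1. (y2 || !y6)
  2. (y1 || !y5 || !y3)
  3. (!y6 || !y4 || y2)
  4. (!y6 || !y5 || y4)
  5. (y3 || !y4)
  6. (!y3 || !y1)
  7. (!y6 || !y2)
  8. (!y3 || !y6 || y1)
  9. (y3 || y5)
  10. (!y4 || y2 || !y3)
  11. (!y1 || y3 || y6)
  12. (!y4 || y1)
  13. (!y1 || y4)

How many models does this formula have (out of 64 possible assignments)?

4

The models are:
  y1=0 y2=0 y3=0 y4=0 y5=1 y6=0
  y1=0 y2=0 y3=1 y4=0 y5=0 y6=0
  y1=0 y2=1 y3=0 y4=0 y5=1 y6=0
  y1=0 y2=1 y3=1 y4=0 y5=0 y6=0
That's 4 in total.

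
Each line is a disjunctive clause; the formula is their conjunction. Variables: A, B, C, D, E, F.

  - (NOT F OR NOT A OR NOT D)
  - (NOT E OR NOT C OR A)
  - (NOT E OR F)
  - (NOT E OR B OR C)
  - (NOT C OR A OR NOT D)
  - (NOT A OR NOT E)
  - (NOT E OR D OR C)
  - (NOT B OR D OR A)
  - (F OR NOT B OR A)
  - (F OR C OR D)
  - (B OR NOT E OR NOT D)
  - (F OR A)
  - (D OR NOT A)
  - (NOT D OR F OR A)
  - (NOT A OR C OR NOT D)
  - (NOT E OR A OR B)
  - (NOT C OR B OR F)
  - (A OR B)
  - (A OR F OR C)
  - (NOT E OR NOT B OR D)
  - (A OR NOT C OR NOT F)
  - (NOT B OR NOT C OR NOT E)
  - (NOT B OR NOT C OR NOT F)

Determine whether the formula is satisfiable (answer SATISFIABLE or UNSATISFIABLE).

SATISFIABLE

E occurs only negated in the remaining clauses — set E = False.
Set A = False and propagate.
  then F is forced to True.
  then B is forced to True.
  then D is forced to True.
  then C is forced to False.
So A = 0, B = 1, C = 0, D = 1, E = 0, F = 1 is a satisfying assignment.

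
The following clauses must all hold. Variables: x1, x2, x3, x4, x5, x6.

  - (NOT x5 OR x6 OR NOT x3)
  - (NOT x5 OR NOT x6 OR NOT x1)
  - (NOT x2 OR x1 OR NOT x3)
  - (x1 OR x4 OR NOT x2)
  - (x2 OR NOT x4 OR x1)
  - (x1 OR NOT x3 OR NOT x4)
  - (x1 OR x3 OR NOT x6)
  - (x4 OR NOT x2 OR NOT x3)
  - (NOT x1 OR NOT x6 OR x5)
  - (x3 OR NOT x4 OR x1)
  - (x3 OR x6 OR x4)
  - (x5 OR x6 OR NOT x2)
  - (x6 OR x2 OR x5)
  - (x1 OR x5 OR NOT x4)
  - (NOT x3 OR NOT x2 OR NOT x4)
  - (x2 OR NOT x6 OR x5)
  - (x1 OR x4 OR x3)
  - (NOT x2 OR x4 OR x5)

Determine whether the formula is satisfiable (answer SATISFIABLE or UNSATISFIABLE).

Set x1 = True and propagate.
Try x2 = True.
Branch on x3: take x3 = False.
For the remaining variables, x4 = True, x5 = True, x6 = False works.
Every clause has at least one true literal under this assignment.
So x1=1, x2=1, x3=0, x4=1, x5=1, x6=0 is a satisfying assignment.

SATISFIABLE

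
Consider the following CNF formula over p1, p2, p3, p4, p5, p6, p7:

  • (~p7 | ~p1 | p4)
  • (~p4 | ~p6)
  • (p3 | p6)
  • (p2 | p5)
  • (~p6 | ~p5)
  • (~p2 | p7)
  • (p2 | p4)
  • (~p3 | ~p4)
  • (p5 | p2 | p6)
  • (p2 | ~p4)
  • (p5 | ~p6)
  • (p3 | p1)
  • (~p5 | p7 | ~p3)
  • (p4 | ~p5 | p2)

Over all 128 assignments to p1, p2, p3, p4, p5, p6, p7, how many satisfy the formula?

2

Satisfying assignments:
  p1=0 p2=1 p3=1 p4=0 p5=0 p6=0 p7=1
  p1=0 p2=1 p3=1 p4=0 p5=1 p6=0 p7=1
That's 2 in total.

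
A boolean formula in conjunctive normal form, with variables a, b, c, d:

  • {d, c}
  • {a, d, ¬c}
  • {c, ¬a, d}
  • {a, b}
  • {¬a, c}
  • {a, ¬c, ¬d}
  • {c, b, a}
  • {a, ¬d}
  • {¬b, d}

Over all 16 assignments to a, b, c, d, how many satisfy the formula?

3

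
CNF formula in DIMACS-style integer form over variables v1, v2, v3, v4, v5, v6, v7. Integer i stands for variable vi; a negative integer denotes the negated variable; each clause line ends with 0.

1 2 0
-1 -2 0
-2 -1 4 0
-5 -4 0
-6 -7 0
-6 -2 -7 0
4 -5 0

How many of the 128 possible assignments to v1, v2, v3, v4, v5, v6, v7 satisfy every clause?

24

Case analysis on v2 and v1:
  v2=1, v1=1: a clause becomes empty — 0.
  v2=1, v1=0: v3, v4 free; 3 ways for (v5,v6,v7) × 2^2 = 12.
  v2=0, v1=1: v3, v4 free; 3 ways for (v5,v6,v7) × 2^2 = 12.
  v2=0, v1=0: a clause becomes empty — 0.
Total: 0 + 12 + 12 + 0 = 24.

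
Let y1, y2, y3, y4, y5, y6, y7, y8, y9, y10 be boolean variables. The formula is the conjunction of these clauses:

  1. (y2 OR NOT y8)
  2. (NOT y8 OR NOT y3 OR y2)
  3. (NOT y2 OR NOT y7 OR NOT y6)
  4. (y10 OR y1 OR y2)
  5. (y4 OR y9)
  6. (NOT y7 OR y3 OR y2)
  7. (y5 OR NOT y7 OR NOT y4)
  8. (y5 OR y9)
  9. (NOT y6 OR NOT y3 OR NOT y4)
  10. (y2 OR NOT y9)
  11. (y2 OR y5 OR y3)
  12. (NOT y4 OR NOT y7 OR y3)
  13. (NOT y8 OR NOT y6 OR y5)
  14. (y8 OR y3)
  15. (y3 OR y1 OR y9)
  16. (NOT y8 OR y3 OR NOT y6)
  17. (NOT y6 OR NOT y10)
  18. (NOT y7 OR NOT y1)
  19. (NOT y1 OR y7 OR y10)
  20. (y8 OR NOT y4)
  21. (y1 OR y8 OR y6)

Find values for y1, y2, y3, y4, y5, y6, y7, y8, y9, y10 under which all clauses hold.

y5 occurs only positively in the remaining clauses — set y5 = True.
Try y1 = True.
  then y7 is forced to False.
  then y10 is forced to True.
  then y6 is forced to False.
For the remaining variables, y2 = True, y3 = False, y4 = True, y8 = True, y9 = False works.

y1=T, y2=T, y3=F, y4=T, y5=T, y6=F, y7=F, y8=T, y9=F, y10=T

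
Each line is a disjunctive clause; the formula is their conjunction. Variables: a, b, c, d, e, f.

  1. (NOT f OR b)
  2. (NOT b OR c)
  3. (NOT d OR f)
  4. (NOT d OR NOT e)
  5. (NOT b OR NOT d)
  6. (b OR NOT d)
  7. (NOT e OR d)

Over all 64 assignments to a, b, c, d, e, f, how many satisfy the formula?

8

The models are:
  a=0 b=0 c=0 d=0 e=0 f=0
  a=0 b=0 c=1 d=0 e=0 f=0
  a=0 b=1 c=1 d=0 e=0 f=0
  a=0 b=1 c=1 d=0 e=0 f=1
  a=1 b=0 c=0 d=0 e=0 f=0
  a=1 b=0 c=1 d=0 e=0 f=0
  a=1 b=1 c=1 d=0 e=0 f=0
  a=1 b=1 c=1 d=0 e=0 f=1
Count: 8.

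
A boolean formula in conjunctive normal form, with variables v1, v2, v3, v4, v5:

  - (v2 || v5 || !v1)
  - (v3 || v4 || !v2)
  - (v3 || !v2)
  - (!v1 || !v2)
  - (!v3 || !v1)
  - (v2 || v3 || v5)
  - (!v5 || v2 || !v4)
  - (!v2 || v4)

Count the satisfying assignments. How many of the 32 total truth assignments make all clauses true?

Satisfying assignments:
  v1=0 v2=0 v3=0 v4=0 v5=1
  v1=0 v2=0 v3=1 v4=0 v5=0
  v1=0 v2=0 v3=1 v4=0 v5=1
  v1=0 v2=0 v3=1 v4=1 v5=0
  v1=0 v2=1 v3=1 v4=1 v5=0
  v1=0 v2=1 v3=1 v4=1 v5=1
  v1=1 v2=0 v3=0 v4=0 v5=1
Count: 7.

7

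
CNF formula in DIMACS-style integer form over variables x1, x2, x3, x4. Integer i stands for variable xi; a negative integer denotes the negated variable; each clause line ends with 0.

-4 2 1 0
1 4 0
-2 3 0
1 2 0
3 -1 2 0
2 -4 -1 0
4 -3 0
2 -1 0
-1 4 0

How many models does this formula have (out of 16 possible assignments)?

2

The models are:
  x1=0 x2=1 x3=1 x4=1
  x1=1 x2=1 x3=1 x4=1
Count: 2.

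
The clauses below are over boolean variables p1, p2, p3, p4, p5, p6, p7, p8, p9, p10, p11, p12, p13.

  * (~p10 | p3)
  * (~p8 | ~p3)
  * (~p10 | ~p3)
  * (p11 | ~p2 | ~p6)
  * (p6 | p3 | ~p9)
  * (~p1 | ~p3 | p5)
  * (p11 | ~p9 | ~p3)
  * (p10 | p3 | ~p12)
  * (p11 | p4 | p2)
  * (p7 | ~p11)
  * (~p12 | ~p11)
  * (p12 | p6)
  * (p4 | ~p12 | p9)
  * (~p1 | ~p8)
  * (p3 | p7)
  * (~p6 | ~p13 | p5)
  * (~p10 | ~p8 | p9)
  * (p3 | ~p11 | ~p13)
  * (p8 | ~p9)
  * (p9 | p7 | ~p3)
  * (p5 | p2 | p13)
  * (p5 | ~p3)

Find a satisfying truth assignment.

p1 occurs only negated in the remaining clauses — set p1 = False.
p4 occurs only positively in the remaining clauses — set p4 = True.
Branch on p2: take p2 = False.
The remaining clauses are satisfied by p3 = False, p5 = True, p6 = True, p7 = True, p8 = True, p9 = True, p10 = False, p11 = False, p12 = False, p13 = True.
Every clause has at least one true literal under this assignment.

p1=0, p2=0, p3=0, p4=1, p5=1, p6=1, p7=1, p8=1, p9=1, p10=0, p11=0, p12=0, p13=1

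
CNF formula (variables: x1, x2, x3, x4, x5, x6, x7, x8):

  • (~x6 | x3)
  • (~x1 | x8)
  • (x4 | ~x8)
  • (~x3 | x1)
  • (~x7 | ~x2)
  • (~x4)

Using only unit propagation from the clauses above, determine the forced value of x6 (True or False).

Unit clause (~x4) sets x4 = False.
(~x8 | x4) with x4 = False leaves only ~x8, so x8 = False.
(x8 | ~x1): since x8 = False, the clause reduces to (~x1). x1 = False.
(x1 | ~x3): since x1 = False, the clause reduces to (~x3). x3 = False.
(~x6 | x3) with x3 = False leaves only ~x6, so x6 = False.

False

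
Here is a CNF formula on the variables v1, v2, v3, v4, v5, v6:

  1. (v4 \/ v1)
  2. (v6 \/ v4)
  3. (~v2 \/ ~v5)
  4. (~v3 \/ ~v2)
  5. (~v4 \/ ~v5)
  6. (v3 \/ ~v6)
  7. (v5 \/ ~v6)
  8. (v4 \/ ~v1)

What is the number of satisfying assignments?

6

The models are:
  v1=F v2=F v3=F v4=T v5=F v6=F
  v1=F v2=F v3=T v4=T v5=F v6=F
  v1=F v2=T v3=F v4=T v5=F v6=F
  v1=T v2=F v3=F v4=T v5=F v6=F
  v1=T v2=F v3=T v4=T v5=F v6=F
  v1=T v2=T v3=F v4=T v5=F v6=F
That's 6 in total.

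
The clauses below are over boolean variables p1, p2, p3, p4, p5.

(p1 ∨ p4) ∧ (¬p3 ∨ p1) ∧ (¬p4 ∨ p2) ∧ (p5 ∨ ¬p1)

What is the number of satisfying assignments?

8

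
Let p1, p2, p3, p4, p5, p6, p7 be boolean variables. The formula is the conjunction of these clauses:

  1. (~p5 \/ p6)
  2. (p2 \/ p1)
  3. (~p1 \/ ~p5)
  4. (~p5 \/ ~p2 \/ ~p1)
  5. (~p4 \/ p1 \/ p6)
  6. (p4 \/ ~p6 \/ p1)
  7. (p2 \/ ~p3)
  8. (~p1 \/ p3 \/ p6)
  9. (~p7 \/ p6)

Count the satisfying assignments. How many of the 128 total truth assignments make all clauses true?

24

Case analysis on p1 and p6:
  p1=1, p6=1: p4, p7 free; 3 ways for (p2,p3,p5) × 2^2 = 12.
  p1=1, p6=0: remaining (p2,p3,p4,p5,p7) ∈ {(1,1,0,0,0); (1,1,1,0,0)} — 2.
  p1=0, p6=1: forces p2=1; p4=1; p3, p5, p7 free → 2^3 = 8.
  p1=0, p6=0: remaining (p2,p3,p4,p5,p7) ∈ {(1,0,0,0,0); (1,1,0,0,0)} — 2.
Total: 12 + 2 + 8 + 2 = 24.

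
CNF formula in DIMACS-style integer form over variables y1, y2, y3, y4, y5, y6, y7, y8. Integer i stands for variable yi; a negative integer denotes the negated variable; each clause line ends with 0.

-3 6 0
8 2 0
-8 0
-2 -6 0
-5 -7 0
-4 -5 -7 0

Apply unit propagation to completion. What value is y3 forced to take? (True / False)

(NOT y8) stands alone — y8 = False.
In (y2 OR y8), y8 is now false; y2 must hold, so y2 = True.
In (NOT y2 OR NOT y6), NOT y2 is now false; NOT y6 must hold, so y6 = False.
From (y6 OR NOT y3) and y6 = False: y3 = False.

False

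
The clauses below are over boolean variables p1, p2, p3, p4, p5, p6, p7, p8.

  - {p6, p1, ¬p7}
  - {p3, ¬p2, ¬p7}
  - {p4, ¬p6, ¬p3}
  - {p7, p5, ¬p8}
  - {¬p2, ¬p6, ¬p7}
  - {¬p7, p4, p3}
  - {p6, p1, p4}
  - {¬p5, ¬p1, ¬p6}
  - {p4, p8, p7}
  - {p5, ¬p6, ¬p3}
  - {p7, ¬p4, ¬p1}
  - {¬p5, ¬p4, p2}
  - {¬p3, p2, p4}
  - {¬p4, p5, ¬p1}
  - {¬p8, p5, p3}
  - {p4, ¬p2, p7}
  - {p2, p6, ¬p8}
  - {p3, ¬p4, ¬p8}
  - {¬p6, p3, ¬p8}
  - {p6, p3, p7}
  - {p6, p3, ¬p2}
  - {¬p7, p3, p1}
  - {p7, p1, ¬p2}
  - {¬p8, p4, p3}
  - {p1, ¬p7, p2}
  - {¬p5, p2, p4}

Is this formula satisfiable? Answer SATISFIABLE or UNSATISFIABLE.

Set p1 = True and propagate.
Try p2 = True.
Branch on p3: take p3 = True.
The remaining clauses are satisfied by p4 = True, p5 = True, p6 = False, p7 = True, p8 = False.
Every clause has at least one true literal under this assignment.
So p1=T  p2=T  p3=T  p4=T  p5=T  p6=F  p7=T  p8=F is a satisfying assignment.

SATISFIABLE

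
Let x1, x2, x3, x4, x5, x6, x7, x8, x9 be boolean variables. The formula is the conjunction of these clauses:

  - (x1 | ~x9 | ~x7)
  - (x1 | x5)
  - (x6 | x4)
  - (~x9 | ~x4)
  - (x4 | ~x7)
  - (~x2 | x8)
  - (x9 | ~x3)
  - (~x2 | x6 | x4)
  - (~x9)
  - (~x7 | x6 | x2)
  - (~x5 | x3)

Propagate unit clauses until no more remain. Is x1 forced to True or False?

True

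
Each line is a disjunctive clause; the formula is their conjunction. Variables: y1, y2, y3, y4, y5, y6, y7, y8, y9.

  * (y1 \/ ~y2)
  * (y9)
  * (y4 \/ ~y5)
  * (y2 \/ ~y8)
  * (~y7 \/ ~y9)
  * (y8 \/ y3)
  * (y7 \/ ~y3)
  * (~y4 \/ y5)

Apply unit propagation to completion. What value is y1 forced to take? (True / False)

True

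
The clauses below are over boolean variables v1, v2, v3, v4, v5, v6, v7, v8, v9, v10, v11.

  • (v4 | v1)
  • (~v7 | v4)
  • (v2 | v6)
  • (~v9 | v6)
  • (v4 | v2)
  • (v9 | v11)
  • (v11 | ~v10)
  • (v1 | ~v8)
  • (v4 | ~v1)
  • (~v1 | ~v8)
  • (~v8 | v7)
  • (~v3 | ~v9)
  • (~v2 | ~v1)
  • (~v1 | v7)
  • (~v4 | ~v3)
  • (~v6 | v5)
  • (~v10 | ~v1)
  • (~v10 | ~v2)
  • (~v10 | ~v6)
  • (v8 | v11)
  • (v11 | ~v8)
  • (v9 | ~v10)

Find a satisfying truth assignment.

Pure literal: v3 appears only negated; assign v3 = False.
Pure literal: v5 appears only positively; assign v5 = True.
Try v1 = False.
  then v4 is forced to True.
  then v8 is forced to False.
  then v11 is forced to True.
Branch on v2: take v2 = True.
  then v10 is forced to False.
The remaining clauses are satisfied by v6 = True, v7 = False, v9 = True.

v1 = F  v2 = T  v3 = F  v4 = T  v5 = T  v6 = T  v7 = F  v8 = F  v9 = T  v10 = F  v11 = T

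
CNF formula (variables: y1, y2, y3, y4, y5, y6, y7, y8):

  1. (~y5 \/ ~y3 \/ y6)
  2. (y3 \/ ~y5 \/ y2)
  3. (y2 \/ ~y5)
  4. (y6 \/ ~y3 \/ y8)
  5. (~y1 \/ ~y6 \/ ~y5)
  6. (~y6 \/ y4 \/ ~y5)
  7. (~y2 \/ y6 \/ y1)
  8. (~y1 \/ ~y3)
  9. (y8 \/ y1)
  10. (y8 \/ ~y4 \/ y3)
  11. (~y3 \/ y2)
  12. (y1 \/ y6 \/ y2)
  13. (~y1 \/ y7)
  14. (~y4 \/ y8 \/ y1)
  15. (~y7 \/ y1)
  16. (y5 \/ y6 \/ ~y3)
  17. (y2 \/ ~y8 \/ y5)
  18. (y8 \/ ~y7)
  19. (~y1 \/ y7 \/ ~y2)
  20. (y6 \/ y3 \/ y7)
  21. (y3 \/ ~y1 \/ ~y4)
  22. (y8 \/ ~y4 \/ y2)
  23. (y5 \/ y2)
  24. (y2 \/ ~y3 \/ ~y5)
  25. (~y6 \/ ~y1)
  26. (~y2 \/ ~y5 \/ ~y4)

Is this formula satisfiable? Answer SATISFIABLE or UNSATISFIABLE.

SATISFIABLE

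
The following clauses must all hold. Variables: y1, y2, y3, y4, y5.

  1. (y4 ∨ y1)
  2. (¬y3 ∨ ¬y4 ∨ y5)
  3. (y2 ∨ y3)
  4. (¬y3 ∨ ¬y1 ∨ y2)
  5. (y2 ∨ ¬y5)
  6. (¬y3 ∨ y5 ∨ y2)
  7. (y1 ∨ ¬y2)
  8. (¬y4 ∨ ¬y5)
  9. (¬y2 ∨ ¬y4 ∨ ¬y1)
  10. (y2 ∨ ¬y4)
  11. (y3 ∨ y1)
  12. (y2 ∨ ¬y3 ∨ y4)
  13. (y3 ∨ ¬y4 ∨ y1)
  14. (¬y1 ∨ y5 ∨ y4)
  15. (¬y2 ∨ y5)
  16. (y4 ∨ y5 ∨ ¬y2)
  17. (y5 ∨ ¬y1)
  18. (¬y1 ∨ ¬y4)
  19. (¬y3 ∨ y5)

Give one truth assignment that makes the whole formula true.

y1=T, y2=T, y3=T, y4=F, y5=T

Check each clause:
  1. (y4 ∨ y1) — y1 is true.
  2. (y5 ∨ ¬y4 ∨ ¬y3) — y5 is true.
  3. (y3 ∨ y2) — y2 is true.
  4. (¬y3 ∨ y2 ∨ ¬y1) — y2 is true.
  5. (¬y5 ∨ y2) — y2 is true.
  6. (¬y3 ∨ y5 ∨ y2) — y2 is true.
  7. (y1 ∨ ¬y2) — y1 is true.
  8. (¬y4 ∨ ¬y5) — ¬y4 is true.
  9. (¬y4 ∨ ¬y2 ∨ ¬y1) — ¬y4 is true.
  10. (y2 ∨ ¬y4) — y2 is true.
  11. (y1 ∨ y3) — y1 is true.
  12. (y4 ∨ y2 ∨ ¬y3) — y2 is true.
  13. (¬y4 ∨ y1 ∨ y3) — y1 is true.
  14. (¬y1 ∨ y4 ∨ y5) — y5 is true.
  15. (¬y2 ∨ y5) — y5 is true.
  16. (y5 ∨ ¬y2 ∨ y4) — y5 is true.
  17. (y5 ∨ ¬y1) — y5 is true.
  18. (¬y1 ∨ ¬y4) — ¬y4 is true.
  19. (y5 ∨ ¬y3) — y5 is true.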